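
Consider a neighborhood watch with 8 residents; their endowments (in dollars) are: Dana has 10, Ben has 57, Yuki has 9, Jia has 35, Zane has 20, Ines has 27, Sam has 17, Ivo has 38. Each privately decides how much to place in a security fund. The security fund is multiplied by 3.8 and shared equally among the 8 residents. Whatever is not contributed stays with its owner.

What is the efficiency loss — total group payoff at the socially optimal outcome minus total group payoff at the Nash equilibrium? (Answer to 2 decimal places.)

596.40 dollars

The private return per contributed unit is 3.8/8 = 0.4750 < 1 for every player regardless of endowment, so the Nash equilibrium is zero contribution and the group total is Σ E_j = 10 + 57 + 9 + 35 + 20 + 27 + 17 + 38 = 213.
Each contributed unit returns 3.800 to the group, so the social optimum is full contribution by everyone: group total = 3.800 × 213 = 809.40.
Efficiency loss = (3.800 − 1) × 213 = 596.40.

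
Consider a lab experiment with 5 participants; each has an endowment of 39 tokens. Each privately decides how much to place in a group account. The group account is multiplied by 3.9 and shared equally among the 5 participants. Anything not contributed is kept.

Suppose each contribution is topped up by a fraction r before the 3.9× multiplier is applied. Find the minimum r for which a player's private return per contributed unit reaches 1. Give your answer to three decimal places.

With matching at rate r, one contributed unit becomes (1 + r) in the group account and returns 3.9 × (1 + r) / 5 to the contributor.
Setting this equal to 1: 1 + r = 5/3.9 = 1.2821.
So the minimum matching rate is r = 1.2821 − 1 = 0.282.

0.282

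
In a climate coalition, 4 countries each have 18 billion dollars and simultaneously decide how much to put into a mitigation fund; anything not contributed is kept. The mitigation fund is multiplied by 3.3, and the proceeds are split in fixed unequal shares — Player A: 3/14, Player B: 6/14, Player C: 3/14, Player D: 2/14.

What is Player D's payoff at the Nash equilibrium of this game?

26.49 billion dollars

Player j's private return per contributed unit is 3.3 × (j's share). Contributing is weakly dominant for j when that share is at least 1/3.3 = 0.3030, and contributing 0 is dominant otherwise.
The only share above 0.3030 is Player B's 6/14, contributing 18; the remaining 3 contribute 0. Total contributed: 18.
Player D keeps 18 and receives 3.3 × 18 × 2/14 = 8.49 from the mitigation fund, for a payoff of 26.49.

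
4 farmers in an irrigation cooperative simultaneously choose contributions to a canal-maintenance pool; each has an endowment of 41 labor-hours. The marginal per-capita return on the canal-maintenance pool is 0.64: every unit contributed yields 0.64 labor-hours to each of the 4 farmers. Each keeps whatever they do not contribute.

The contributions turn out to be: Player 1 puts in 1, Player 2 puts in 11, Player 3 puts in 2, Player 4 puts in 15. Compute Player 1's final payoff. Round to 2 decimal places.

Total contributed: 1 + 11 + 2 + 15 = 29.
Each receives 0.64 × 29 = 18.56 from the canal-maintenance pool.
Player 1 keeps 41 − 1 = 40, so Player 1's payoff is 40 + 18.56 = 58.56.

58.56 labor-hours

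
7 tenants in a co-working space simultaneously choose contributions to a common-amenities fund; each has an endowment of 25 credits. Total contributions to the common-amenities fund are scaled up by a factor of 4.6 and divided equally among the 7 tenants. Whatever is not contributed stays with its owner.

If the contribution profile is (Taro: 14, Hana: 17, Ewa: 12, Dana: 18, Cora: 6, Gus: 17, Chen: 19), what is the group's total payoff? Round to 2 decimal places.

545.80 credits

Total contributed: 14 + 17 + 12 + 18 + 6 + 17 + 19 = 103; total kept: 7 × 25 − 103 = 72.
The common-amenities fund pays out 4.6 × 103 = 473.80 in aggregate.
Group total = 72 + 473.80 = 545.80.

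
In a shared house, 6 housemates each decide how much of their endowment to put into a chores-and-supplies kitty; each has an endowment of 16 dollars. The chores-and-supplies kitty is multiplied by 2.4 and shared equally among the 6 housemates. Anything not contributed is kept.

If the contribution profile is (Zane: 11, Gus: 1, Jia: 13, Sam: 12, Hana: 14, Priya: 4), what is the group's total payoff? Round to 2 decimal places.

173.00 dollars

Total contributed: 11 + 1 + 13 + 12 + 14 + 4 = 55; total kept: 6 × 16 − 55 = 41.
The chores-and-supplies kitty pays out 2.4 × 55 = 132.00 in aggregate.
Group total = 41 + 132.00 = 173.00.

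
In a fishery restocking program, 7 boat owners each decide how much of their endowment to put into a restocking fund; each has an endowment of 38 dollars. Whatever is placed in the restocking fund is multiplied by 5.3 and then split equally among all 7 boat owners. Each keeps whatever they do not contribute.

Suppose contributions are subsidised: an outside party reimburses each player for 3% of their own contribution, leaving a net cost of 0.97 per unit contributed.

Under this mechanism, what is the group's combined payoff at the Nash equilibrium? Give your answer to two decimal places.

The effective private return is (5.3/7) / 0.97 = 0.7806, which is still under 1, so the mechanism doesn't change anyone's dominant strategy: zero contribution.
At the Nash equilibrium no one contributes; group total payoff = 7 × 38 = 266.

266.00 dollars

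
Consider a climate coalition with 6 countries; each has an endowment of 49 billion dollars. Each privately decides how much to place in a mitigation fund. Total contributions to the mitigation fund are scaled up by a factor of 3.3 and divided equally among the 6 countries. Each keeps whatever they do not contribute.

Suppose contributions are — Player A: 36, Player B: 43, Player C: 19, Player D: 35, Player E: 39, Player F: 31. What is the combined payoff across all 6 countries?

760.90 billion dollars

Total contributed: 36 + 43 + 19 + 35 + 39 + 31 = 203; total kept: 6 × 49 − 203 = 91.
The mitigation fund pays out 3.3 × 203 = 669.90 in aggregate.
Group total = 91 + 669.90 = 760.90.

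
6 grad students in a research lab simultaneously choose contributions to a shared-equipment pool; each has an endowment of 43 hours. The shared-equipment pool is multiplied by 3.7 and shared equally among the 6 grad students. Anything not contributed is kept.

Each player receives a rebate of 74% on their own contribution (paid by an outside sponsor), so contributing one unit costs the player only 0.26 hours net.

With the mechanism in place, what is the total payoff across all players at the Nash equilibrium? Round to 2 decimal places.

The effective private return per unit is now (3.7/6) / 0.26 = 2.3718 > 1, so every player's dominant strategy flips to full contribution.
So the Nash equilibrium is full contribution by all 6; the group earns 6 × (43 × 0.74 + 3.7 × 43) = 1145.52.

1145.52 hours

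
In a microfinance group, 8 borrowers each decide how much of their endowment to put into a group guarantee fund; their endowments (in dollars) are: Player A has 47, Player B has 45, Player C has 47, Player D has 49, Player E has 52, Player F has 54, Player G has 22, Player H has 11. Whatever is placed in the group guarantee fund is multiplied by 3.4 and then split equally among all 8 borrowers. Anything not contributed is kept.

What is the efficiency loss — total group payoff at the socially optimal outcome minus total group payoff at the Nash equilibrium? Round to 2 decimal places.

The private return per contributed unit is 3.4/8 = 0.4250 < 1 for every player regardless of endowment, so the Nash equilibrium is zero contribution and the group total is Σ E_j = 47 + 45 + 47 + 49 + 52 + 54 + 22 + 11 = 327.
Each contributed unit returns 3.400 to the group, so the social optimum is full contribution by everyone: group total = 3.400 × 327 = 1111.80.
Efficiency loss = (3.400 − 1) × 327 = 784.80.

784.80 dollars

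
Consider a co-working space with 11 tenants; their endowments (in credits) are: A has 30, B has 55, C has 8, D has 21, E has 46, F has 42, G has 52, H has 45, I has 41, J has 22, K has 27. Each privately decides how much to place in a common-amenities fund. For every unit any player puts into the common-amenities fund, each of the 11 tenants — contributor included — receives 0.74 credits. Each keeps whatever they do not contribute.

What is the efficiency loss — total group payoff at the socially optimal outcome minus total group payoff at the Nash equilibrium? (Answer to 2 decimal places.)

2777.46 credits

The private return per contributed unit is 0.74 < 1 for everyone, so the Nash equilibrium is zero contribution and the group total is Σ E_j = 30 + 55 + 8 + 21 + 46 + 42 + 52 + 45 + 41 + 22 + 27 = 389.
Each contributed unit returns 8.140 to the group, so the social optimum is full contribution by everyone: group total = 8.140 × 389 = 3166.46.
Efficiency loss = (8.140 − 1) × 389 = 2777.46.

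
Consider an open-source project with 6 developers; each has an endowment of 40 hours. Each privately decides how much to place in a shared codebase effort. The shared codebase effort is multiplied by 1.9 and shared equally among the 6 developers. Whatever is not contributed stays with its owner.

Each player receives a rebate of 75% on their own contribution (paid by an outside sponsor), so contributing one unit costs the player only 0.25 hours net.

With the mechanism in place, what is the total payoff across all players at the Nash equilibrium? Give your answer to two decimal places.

636.00 hours

With the mechanism, a contributed unit returns (1.9/6) / 0.25 = 1.2667 per unit of net cost to the contributor — now above 1 — so contributing fully is weakly dominant for every player.
At the Nash equilibrium everyone contributes 40. Group total payoff = 6 × (40 × 0.75 + 1.9 × 40) = 636.00.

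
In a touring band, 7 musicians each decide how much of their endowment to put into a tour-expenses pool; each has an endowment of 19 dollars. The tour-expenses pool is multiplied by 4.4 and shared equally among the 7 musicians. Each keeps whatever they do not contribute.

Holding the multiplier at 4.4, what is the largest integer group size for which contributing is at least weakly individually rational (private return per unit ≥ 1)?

4

Private return per unit is 4.4/(group size), which is ≥ 1 whenever the group size is ≤ 4.4.
The largest such integer is 4.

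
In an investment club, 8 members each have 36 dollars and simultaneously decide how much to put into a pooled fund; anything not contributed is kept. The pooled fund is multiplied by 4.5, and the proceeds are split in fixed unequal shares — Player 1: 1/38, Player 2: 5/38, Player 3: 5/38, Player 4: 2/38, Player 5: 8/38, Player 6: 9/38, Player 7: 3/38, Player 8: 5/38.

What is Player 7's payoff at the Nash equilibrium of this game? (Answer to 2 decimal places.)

48.79 dollars

A player with share s gets back 4.5·s per unit contributed, so full contribution is dominant for anyone with s > 1/4.5 = 0.2222 and zero contribution is dominant for anyone below.
The only share above 0.2222 is Player 6's 9/38, contributing 36; the remaining 7 contribute 0. Total contributed: 36.
Player 7 keeps 36 and receives 4.5 × 36 × 3/38 = 12.79 from the pooled fund, for a payoff of 48.79.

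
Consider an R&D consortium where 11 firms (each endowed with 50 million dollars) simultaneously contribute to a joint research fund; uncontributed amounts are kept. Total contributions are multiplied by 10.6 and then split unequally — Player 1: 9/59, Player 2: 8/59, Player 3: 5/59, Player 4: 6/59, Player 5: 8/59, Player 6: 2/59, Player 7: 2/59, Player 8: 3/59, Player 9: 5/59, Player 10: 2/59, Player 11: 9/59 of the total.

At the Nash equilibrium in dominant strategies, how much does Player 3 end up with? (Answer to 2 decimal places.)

A player with share s gets back 10.6·s per unit contributed, so full contribution is dominant for anyone with s > 1/10.6 = 0.0943 and zero contribution is dominant for anyone below.
Player 1, Player 2, Player 4, Player 5 and Player 11 clear that bar, contributing 50 each; the remaining 6 contribute 0. Total contributed: 250.
Player 3 keeps 50 and receives 10.6 × 250 × 5/59 = 224.58 from the joint research fund, for a payoff of 274.58.

274.58 million dollars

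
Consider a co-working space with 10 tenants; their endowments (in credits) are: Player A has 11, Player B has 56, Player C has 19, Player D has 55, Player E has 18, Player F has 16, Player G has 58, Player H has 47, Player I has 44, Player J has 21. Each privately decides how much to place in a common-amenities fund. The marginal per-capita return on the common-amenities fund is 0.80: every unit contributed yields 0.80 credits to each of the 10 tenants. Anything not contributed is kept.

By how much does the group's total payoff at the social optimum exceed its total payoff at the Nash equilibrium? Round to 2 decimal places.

2415.00 credits

The private return per contributed unit is 0.80 < 1 for everyone, so the Nash equilibrium is zero contribution and the group total is Σ E_j = 11 + 56 + 19 + 55 + 18 + 16 + 58 + 47 + 44 + 21 = 345.
Each contributed unit returns 8.000 to the group, so the social optimum is full contribution by everyone: group total = 8.000 × 345 = 2760.00.
Efficiency loss = (8.000 − 1) × 345 = 2415.00.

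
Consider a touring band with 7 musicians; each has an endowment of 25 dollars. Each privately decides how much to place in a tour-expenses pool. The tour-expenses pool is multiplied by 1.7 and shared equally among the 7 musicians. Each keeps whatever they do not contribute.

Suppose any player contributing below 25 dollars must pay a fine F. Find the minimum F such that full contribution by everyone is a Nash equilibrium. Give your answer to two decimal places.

Given the others contribute fully, the best deviation is to contribute 0 (any partial contribution still incurs the fine and gives up units whose private return 0.2429 is below 1).
Deviating from 25 to 0 saves 25 dollars but forfeits the deviator's share of the drop in the tour-expenses pool: 1.7/7 × 25 = 6.07.
So the deviation gain is 25 − 6.07 = 18.93, and the fine must be at least 18.93 dollars to wipe it out.

18.93 dollars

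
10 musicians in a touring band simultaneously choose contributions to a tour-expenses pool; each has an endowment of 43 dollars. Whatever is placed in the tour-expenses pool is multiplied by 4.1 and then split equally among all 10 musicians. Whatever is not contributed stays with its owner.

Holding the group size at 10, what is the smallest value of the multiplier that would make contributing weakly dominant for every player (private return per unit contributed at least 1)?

10

A contributed unit returns (multiplier)/10 to its contributor.
This reaches 1 exactly when the multiplier is 10.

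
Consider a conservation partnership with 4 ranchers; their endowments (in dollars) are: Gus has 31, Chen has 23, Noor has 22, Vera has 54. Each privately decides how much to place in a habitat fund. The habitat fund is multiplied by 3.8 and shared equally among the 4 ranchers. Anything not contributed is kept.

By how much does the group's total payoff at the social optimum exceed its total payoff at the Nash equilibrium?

364.00 dollars

The private return per contributed unit is 3.8/4 = 0.9500 < 1 for every player regardless of endowment, so the Nash equilibrium is zero contribution and the group total is Σ E_j = 31 + 23 + 22 + 54 = 130.
Each contributed unit returns 3.800 to the group, so the social optimum is full contribution by everyone: group total = 3.800 × 130 = 494.00.
Efficiency loss = (3.800 − 1) × 130 = 364.00.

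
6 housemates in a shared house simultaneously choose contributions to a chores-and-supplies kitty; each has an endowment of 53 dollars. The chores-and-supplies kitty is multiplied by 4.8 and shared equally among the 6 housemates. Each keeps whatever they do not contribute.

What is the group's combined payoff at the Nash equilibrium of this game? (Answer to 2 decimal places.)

318.00 dollars

Each contributed unit returns 4.8/6 = 0.8000 to its contributor — below 1 — so contributing 0 is dominant for every player. At the Nash equilibrium everyone keeps their 53, and the group total is 6 × 53 = 318.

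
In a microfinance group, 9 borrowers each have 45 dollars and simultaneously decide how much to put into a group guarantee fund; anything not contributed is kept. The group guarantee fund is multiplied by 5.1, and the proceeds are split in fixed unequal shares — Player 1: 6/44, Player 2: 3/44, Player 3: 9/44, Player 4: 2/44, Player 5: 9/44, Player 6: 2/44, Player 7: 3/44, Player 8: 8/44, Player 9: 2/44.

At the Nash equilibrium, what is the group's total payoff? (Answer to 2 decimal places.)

774.00 dollars

Player j's private return per contributed unit is 5.1 × (j's share). Contributing is weakly dominant for j when that share is at least 1/5.1 = 0.1961, and contributing 0 is dominant otherwise.
The shares above 0.1961 belong to Player 3 and Player 5, contributing 45 each; the remaining 7 contribute 0. Total contributed: 90.
The group guarantee fund pays out 5.1 × 90 = 459.00 in total (split across the unequal shares, but the aggregate is all that matters for the group sum).
The 7 free-riders keep 45 each, adding 315. Group total = 315 + 459.00 = 774.00.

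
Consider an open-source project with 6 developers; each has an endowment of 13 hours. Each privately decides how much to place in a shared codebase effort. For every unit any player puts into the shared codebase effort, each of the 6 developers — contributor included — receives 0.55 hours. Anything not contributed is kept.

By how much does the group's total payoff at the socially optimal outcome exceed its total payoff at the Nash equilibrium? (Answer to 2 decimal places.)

The private return per contributed unit is 0.55 < 1, so contributing 0 is dominant for every player. At the Nash equilibrium everyone keeps their 13, and the group total is 6 × 13 = 78.
Each contributed unit returns 3.300 to the group as a whole (0.55 to each of 6 players), which exceeds 1, so the social optimum is full contribution: group total = 3.300 × 78 = 257.40.
Efficiency loss = 257.40 − 78 = 179.40.

179.40 hours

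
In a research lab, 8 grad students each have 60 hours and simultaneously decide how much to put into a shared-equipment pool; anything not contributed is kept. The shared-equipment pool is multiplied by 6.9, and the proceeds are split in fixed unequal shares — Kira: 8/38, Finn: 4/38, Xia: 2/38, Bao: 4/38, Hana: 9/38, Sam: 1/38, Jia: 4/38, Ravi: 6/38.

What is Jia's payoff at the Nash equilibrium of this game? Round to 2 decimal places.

190.74 hours

Player j's private return per contributed unit is 6.9 × (j's share). Contributing is weakly dominant for j when that share is at least 1/6.9 = 0.1449, and contributing 0 is dominant otherwise.
Kira, Hana and Ravi are above the threshold, contributing 60 each; the remaining 5 contribute 0. Total contributed: 180.
Jia keeps 60 and receives 6.9 × 180 × 4/38 = 130.74 from the shared-equipment pool, for a payoff of 190.74.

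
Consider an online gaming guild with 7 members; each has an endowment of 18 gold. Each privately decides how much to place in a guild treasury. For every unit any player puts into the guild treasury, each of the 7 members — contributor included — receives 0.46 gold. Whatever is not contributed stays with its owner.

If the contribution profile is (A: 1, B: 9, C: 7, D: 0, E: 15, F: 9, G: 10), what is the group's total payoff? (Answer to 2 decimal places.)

Total contributed: 1 + 9 + 7 + 0 + 15 + 9 + 10 = 51; total kept: 7 × 18 − 51 = 75.
The guild treasury pays out 0.46 × 7 × 51 = 164.22 in aggregate.
Group total = 75 + 164.22 = 239.22.

239.22 gold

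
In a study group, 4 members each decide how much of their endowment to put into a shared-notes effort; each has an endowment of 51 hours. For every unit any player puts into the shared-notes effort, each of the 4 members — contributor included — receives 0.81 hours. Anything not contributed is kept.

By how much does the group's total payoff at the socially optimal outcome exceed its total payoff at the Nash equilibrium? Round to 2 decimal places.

456.96 hours

The private return per contributed unit is 0.81 < 1, so contributing 0 is dominant for every player. At the Nash equilibrium everyone keeps their 51, and the group total is 4 × 51 = 204.
Each contributed unit returns 3.240 to the group as a whole (0.81 to each of 4 players), which exceeds 1, so the social optimum is full contribution: group total = 3.240 × 204 = 660.96.
Efficiency loss = 660.96 − 204 = 456.96.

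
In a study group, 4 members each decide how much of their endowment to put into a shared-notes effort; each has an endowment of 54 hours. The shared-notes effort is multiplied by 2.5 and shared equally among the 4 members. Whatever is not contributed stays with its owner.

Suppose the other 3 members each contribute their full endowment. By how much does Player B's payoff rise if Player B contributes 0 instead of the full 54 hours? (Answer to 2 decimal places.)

20.25 hours

Switching from a contribution of 54 to 0 lets Player B keep an extra 54 hours, but lowers the shared-notes effort by 54, which costs Player B their own share of that drop: 2.5/4 × 54 = 33.75.
Net gain = 54 − 33.75 = 20.25. The private return per contributed unit (0.6250) is below 1, so free-riding is indeed the best response regardless of what the others do.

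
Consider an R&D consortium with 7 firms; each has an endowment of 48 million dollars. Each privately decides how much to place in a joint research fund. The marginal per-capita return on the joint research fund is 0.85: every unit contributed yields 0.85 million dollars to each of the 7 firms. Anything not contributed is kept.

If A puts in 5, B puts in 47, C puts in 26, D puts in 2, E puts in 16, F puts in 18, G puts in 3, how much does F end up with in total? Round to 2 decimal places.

Total contributed: 5 + 47 + 26 + 2 + 16 + 18 + 3 = 117.
Each receives 0.85 × 117 = 99.45 from the joint research fund.
F keeps 48 − 18 = 30, so F's payoff is 30 + 99.45 = 129.45.

129.45 million dollars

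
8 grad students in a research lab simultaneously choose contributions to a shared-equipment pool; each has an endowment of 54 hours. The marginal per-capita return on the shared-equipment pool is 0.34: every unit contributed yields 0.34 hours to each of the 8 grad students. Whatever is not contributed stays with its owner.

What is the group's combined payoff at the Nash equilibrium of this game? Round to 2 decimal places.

The private return per contributed unit is 0.34 < 1, so contributing 0 is dominant for every player. At the Nash equilibrium everyone keeps their 54, and the group total is 8 × 54 = 432.

432.00 hours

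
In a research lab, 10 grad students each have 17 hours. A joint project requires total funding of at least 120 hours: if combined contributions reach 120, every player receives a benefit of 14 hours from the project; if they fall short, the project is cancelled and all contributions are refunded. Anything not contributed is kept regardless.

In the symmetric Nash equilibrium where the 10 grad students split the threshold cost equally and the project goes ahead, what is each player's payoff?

19 hours

Equal share of the threshold: 120/10 = 12.
At this profile no one gains by cutting their contribution: any cut drops the total below 120, the project is cancelled, contributions are refunded, and the deviator ends with 17, which is less than 17 − 12 + 14 = 19. Contributing more than 12 just wastes the excess. So contributing exactly 12 is a best response.
Each player's payoff: 17 − 12 + 14 = 19.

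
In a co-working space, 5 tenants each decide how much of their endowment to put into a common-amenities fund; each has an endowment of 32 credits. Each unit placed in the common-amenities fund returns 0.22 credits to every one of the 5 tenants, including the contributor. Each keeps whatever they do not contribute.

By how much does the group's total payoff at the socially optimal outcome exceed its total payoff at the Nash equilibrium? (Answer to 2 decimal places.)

16.00 credits

The private return per contributed unit is 0.22 < 1, so contributing 0 is dominant for every player. At the Nash equilibrium everyone keeps their 32, and the group total is 5 × 32 = 160.
Each contributed unit returns 1.100 to the group as a whole (0.22 to each of 5 players), which exceeds 1, so the social optimum is full contribution: group total = 1.100 × 160 = 176.00.
Efficiency loss = 176.00 − 160 = 16.00.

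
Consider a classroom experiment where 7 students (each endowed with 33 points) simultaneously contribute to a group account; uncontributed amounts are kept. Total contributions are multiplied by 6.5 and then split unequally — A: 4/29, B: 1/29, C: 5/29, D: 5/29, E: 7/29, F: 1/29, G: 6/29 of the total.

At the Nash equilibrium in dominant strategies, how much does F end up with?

Player j's private return per contributed unit is 6.5 × (j's share). Contributing is weakly dominant for j when that share is at least 1/6.5 = 0.1538, and contributing 0 is dominant otherwise.
C, D, E and G are above the threshold, contributing 33 each; the remaining 3 contribute 0. Total contributed: 132.
F keeps 33 and receives 6.5 × 132 × 1/29 = 29.59 from the group account, for a payoff of 62.59.

62.59 points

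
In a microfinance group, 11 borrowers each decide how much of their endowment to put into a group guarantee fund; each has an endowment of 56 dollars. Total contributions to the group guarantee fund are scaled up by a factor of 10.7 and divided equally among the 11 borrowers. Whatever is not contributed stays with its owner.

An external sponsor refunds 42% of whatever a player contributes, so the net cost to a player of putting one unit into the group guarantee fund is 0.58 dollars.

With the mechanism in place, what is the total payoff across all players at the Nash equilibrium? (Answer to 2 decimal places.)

With the mechanism, a contributed unit returns (10.7/11) / 0.58 = 1.6771 per unit of net cost to the contributor — now above 1 — so contributing fully is weakly dominant for every player.
So the Nash equilibrium is full contribution by all 11; the group earns 11 × (56 × 0.42 + 10.7 × 56) = 6849.92.

6849.92 dollars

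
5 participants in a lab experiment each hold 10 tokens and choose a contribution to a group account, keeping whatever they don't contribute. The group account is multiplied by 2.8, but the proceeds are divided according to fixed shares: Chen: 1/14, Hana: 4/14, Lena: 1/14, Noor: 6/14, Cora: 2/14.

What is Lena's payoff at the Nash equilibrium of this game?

12.00 tokens

A player with share s gets back 2.8·s per unit contributed, so full contribution is dominant for anyone with s > 1/2.8 = 0.3571 and zero contribution is dominant for anyone below.
Only Noor (6/14) clears that bar, contributing 10; the remaining 4 contribute 0. Total contributed: 10.
Lena keeps 10 and receives 2.8 × 10 × 1/14 = 2.00 from the group account, for a payoff of 12.00.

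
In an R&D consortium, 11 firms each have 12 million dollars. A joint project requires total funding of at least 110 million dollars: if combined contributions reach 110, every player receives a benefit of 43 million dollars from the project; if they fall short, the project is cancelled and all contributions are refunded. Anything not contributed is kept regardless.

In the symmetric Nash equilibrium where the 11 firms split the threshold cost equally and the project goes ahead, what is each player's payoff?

45 million dollars

Equal share of the threshold: 110/11 = 10.
At this profile no one gains by cutting their contribution: any cut drops the total below 110, the project is cancelled, contributions are refunded, and the deviator ends with 12, which is less than 12 − 10 + 43 = 45. Contributing more than 10 just wastes the excess. So contributing exactly 10 is a best response.
Each player's payoff: 12 − 10 + 43 = 45.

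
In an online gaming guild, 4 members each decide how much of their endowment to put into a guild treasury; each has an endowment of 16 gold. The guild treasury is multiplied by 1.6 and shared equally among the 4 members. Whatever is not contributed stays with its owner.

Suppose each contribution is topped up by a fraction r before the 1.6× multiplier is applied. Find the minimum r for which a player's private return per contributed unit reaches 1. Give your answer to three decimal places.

1.500

With matching at rate r, one contributed unit becomes (1 + r) in the guild treasury and returns 1.6 × (1 + r) / 4 to the contributor.
Setting this equal to 1: 1 + r = 4/1.6 = 2.5000.
So the minimum matching rate is r = 2.5000 − 1 = 1.500.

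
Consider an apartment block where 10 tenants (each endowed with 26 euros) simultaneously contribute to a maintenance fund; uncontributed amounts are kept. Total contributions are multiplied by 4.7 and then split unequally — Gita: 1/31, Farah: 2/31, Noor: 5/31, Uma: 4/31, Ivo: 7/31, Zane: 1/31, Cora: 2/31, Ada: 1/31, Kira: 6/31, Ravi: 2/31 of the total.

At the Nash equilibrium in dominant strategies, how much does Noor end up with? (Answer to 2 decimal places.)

Each unit j contributes comes back to j as 4.7 × (j's share), so j prefers to contribute only if that share exceeds 1/4.7 = 0.2128; otherwise keeping the unit dominates.
The only share above 0.2128 is Ivo's 7/31, contributing 26; the remaining 9 contribute 0. Total contributed: 26.
Noor keeps 26 and receives 4.7 × 26 × 5/31 = 19.71 from the maintenance fund, for a payoff of 45.71.

45.71 euros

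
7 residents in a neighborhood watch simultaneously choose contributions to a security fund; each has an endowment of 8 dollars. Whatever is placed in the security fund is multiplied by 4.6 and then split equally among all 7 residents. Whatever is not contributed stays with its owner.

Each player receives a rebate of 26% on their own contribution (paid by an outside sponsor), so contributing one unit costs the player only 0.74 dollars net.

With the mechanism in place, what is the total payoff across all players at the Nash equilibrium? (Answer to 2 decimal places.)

Even with the mechanism, each unit contributed returns only (4.6/7) / 0.74 = 0.8880 per unit of net cost, so contributing nothing is still dominant.
Everyone keeps their endowment and the group total is 7 × 8 = 56.

56.00 dollars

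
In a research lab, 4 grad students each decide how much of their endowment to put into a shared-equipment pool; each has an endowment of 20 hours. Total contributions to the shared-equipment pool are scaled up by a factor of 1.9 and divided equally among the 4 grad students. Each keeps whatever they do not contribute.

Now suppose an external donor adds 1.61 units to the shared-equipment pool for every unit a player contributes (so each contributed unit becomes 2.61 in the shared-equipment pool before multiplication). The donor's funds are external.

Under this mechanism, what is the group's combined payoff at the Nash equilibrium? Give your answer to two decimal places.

396.72 hours

Under the mechanism each unit contributed yields 1.9 × 2.61 / 4 = 1.2398 back to its contributor per unit of net cost, which exceeds 1, making full contribution the dominant choice for everyone.
At the Nash equilibrium everyone contributes 20. Group total payoff = 1.9 × 2.61 × 80 = 396.72.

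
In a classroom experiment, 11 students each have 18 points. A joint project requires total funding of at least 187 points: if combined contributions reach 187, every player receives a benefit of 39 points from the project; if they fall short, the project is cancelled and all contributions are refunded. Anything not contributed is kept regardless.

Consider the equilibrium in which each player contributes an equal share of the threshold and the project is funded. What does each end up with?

Equal share of the threshold: 187/11 = 17.
At this profile no one gains by cutting their contribution: any cut drops the total below 187, the project is cancelled, contributions are refunded, and the deviator ends with 18, which is less than 18 − 17 + 39 = 40. Contributing more than 17 just wastes the excess. So contributing exactly 17 is a best response.
Each player's payoff: 18 − 17 + 39 = 40.

40 points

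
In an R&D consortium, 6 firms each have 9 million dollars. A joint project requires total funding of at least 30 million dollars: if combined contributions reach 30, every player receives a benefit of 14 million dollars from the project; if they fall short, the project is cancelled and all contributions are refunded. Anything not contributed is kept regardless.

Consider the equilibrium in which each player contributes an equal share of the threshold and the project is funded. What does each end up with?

18 million dollars

Equal share of the threshold: 30/6 = 5.
At this profile no one gains by cutting their contribution: any cut drops the total below 30, the project is cancelled, contributions are refunded, and the deviator ends with 9, which is less than 9 − 5 + 14 = 18. Contributing more than 5 just wastes the excess. So contributing exactly 5 is a best response.
Each player's payoff: 9 − 5 + 14 = 18.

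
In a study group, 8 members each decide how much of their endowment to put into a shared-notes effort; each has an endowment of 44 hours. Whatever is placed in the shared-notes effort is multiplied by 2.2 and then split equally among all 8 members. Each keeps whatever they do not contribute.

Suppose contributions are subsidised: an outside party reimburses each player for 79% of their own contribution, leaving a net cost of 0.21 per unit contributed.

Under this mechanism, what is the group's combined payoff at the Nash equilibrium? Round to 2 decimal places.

1052.48 hours

With the mechanism, a contributed unit returns (2.2/8) / 0.21 = 1.3095 per unit of net cost to the contributor — now above 1 — so contributing fully is weakly dominant for every player.
So the Nash equilibrium is full contribution by all 8; the group earns 8 × (44 × 0.79 + 2.2 × 44) = 1052.48.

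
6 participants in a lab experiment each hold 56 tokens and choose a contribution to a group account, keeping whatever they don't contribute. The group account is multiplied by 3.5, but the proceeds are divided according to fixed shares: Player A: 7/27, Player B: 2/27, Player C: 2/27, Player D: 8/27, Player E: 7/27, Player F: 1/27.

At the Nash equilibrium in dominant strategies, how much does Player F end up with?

63.26 tokens

A player with share s gets back 3.5·s per unit contributed, so full contribution is dominant for anyone with s > 1/3.5 = 0.2857 and zero contribution is dominant for anyone below.
The only share above 0.2857 is Player D's 8/27, contributing 56; the remaining 5 contribute 0. Total contributed: 56.
Player F keeps 56 and receives 3.5 × 56 × 1/27 = 7.26 from the group account, for a payoff of 63.26.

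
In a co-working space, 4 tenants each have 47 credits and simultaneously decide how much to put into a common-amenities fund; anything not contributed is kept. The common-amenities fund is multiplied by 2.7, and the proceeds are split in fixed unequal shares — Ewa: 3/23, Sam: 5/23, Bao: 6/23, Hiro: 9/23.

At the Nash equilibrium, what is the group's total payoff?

267.90 credits

A player with share s gets back 2.7·s per unit contributed, so full contribution is dominant for anyone with s > 1/2.7 = 0.3704 and zero contribution is dominant for anyone below.
Only Hiro (9/23) clears that bar, contributing 47; the remaining 3 contribute 0. Total contributed: 47.
The common-amenities fund pays out 2.7 × 47 = 126.90 in total (split across the unequal shares, but the aggregate is all that matters for the group sum).
The 3 free-riders keep 47 each, adding 141. Group total = 141 + 126.90 = 267.90.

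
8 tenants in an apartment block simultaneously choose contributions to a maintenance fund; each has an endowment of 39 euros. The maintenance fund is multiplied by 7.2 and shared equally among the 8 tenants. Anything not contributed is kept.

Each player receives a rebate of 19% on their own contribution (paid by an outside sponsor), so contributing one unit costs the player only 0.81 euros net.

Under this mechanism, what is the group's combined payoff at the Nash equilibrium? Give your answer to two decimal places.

Under the mechanism each unit contributed yields (7.2/8) / 0.81 = 1.1111 back to its contributor per unit of net cost, which exceeds 1, making full contribution the dominant choice for everyone.
At the Nash equilibrium everyone contributes 39. Group total payoff = 8 × (39 × 0.19 + 7.2 × 39) = 2305.68.

2305.68 euros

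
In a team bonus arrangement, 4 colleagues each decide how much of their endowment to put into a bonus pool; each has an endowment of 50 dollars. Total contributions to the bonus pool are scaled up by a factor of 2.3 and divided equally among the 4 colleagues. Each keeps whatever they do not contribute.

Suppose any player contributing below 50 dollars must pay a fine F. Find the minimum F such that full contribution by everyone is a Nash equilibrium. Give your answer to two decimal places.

21.25 dollars

Given the others contribute fully, the best deviation is to contribute 0 (any partial contribution still incurs the fine and gives up units whose private return 0.5750 is below 1).
Deviating from 50 to 0 saves 50 dollars but forfeits the deviator's share of the drop in the bonus pool: 2.3/4 × 50 = 28.75.
So the deviation gain is 50 − 28.75 = 21.25, and the fine must be at least 21.25 dollars to wipe it out.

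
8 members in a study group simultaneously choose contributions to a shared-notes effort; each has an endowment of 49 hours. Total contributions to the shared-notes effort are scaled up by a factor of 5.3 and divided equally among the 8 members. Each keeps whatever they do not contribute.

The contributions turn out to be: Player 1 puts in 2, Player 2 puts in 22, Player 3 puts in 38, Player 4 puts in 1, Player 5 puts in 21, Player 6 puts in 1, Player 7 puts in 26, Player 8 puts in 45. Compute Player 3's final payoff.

114.35 hours

Total contributed: 2 + 22 + 38 + 1 + 21 + 1 + 26 + 45 = 156.
Each receives 5.3 × 156 / 8 = 103.35 from the shared-notes effort.
Player 3 keeps 49 − 38 = 11, so Player 3's payoff is 11 + 103.35 = 114.35.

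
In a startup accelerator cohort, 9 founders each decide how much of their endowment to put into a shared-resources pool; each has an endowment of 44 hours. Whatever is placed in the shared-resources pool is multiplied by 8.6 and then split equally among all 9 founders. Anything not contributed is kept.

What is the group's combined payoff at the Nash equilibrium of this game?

396.00 hours

Each contributed unit returns 8.6/9 = 0.9556 to its contributor — below 1 — so contributing 0 is dominant for every player. At the Nash equilibrium everyone keeps their 44, and the group total is 9 × 44 = 396.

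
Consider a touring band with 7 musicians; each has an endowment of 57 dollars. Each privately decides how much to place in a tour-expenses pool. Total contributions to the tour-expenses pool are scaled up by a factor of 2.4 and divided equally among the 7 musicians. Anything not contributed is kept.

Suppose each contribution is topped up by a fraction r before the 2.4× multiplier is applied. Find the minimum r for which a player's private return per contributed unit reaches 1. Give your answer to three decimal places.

With matching at rate r, one contributed unit becomes (1 + r) in the tour-expenses pool and returns 2.4 × (1 + r) / 7 to the contributor.
Setting this equal to 1: 1 + r = 7/2.4 = 2.9167.
So the minimum matching rate is r = 2.9167 − 1 = 1.917.

1.917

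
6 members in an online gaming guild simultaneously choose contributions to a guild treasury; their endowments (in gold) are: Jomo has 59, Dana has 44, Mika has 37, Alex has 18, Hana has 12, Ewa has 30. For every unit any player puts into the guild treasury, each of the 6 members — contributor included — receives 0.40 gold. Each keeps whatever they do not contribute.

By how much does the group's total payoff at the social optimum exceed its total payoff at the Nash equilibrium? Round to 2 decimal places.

The private return per contributed unit is 0.40 < 1 for everyone, so the Nash equilibrium is zero contribution and the group total is Σ E_j = 59 + 44 + 37 + 18 + 12 + 30 = 200.
Each contributed unit returns 2.400 to the group, so the social optimum is full contribution by everyone: group total = 2.400 × 200 = 480.00.
Efficiency loss = (2.400 − 1) × 200 = 280.00.

280.00 gold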